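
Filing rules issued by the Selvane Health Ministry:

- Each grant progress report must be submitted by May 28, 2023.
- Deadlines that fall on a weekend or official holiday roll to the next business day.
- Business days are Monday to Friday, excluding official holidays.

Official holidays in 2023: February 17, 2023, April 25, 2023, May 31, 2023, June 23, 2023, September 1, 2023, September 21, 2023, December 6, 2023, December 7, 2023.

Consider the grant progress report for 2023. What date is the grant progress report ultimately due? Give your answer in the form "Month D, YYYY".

The statutory due date is May 28, 2023.
May 28, 2023 is a Sunday, so it moves to the next business day, May 29, 2023 (Monday).
The final due date is May 29, 2023.

May 29, 2023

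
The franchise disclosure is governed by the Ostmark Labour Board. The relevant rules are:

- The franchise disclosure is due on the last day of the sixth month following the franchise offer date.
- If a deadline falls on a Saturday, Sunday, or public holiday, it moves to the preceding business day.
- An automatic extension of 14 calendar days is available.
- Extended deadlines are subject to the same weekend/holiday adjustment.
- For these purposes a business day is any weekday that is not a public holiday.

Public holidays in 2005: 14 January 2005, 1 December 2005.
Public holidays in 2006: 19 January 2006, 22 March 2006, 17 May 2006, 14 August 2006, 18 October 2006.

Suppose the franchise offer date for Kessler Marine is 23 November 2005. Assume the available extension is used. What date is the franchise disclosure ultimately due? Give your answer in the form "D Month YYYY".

14 June 2006

6 months after 23 November 2005 is May 2006; that month ends on 31 May 2006.
31 May 2006 is a Wednesday and not a listed holiday, so it stands.
With the 14-day extension, 31 May 2006 becomes 14 June 2006.
14 June 2006 is a Wednesday and not a listed holiday, so it stands.
Deadline: 14 June 2006.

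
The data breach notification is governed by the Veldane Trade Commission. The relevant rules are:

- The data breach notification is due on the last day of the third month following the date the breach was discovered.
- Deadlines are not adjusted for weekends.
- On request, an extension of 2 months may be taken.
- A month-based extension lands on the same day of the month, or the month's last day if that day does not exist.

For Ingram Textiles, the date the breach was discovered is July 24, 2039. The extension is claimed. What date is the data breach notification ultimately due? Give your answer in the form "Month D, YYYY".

3 months after July 24, 2039 is October 2039; that month ends on October 31, 2039.
October 31, 2039 falls on a Monday. The rules make no weekend/holiday allowance, so it remains October 31, 2039.
Add 2 months to October 31, 2039: December 31, 2039.
December 31, 2039 falls on a Saturday. The rules make no weekend/holiday allowance, so it remains December 31, 2039.
The final due date is December 31, 2039.

December 31, 2039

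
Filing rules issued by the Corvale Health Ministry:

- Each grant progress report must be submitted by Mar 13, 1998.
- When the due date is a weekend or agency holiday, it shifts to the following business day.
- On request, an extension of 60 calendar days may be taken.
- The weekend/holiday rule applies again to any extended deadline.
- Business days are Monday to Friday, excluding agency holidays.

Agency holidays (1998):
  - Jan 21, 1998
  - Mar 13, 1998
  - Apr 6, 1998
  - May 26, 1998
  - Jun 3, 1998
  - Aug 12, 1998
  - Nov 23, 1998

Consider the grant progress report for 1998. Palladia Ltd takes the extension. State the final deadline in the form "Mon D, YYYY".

Start from the fixed due date, Mar 13, 1998.
Because Mar 13, 1998 is a listed holiday, the deadline becomes Mar 16, 1998 (Monday).
The 60-calendar-day extension moves the deadline from Mar 16, 1998 to May 15, 1998.
May 15, 1998 is a Friday and not a listed holiday, so it stands.
So the filing is due May 15, 1998.

May 15, 1998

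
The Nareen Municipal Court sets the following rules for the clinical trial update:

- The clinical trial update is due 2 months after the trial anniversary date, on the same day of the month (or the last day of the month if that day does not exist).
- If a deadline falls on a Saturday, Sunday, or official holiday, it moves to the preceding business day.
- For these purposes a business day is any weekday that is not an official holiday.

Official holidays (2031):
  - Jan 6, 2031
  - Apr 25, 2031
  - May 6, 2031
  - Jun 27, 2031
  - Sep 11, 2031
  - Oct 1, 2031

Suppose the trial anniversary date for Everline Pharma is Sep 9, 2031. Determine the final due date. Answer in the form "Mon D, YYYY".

2 months after Sep 9, 2031, on the same day of the month, is Nov 9, 2031.
Nov 9, 2031 is a Sunday, so it moves to the preceding business day, Nov 7, 2031 (Friday).
Final deadline: Nov 7, 2031.

Nov 7, 2031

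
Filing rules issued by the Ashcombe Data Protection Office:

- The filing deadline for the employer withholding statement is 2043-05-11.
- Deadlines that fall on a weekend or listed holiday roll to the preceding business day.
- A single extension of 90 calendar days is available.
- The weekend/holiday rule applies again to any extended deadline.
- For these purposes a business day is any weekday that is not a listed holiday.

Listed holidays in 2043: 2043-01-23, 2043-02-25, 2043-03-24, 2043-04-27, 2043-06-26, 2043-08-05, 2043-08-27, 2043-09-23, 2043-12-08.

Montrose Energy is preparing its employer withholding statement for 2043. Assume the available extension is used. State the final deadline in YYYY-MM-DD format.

2043-08-07

The stated deadline is 2043-05-11.
2043-05-11 is a Monday and not a listed holiday, so it stands.
With the 90-day extension, 2043-05-11 becomes 2043-08-09.
2043-08-09 falls on a Sunday. Rolling to the preceding business day gives 2043-08-07, a Friday.
The final due date is 2043-08-07.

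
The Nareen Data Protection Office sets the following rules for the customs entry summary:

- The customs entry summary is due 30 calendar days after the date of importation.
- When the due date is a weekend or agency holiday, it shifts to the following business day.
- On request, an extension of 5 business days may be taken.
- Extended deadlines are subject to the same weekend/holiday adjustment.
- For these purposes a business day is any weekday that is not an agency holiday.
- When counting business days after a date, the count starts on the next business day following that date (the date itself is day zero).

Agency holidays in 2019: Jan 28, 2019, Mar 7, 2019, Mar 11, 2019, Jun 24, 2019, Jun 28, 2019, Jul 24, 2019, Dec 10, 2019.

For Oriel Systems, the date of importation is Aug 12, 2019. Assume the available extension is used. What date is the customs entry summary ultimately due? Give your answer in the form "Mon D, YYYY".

30 calendar days after Aug 12, 2019 is Sep 11, 2019.
Since Sep 11, 2019 is a Wednesday and not a holiday, the date is unchanged.
Applying the 5-business-day extension: 5 business days after Sep 11, 2019 is Sep 18, 2019.
Sep 18, 2019 is a Wednesday and not a listed holiday, so it stands.
The final due date is Sep 18, 2019.

Sep 18, 2019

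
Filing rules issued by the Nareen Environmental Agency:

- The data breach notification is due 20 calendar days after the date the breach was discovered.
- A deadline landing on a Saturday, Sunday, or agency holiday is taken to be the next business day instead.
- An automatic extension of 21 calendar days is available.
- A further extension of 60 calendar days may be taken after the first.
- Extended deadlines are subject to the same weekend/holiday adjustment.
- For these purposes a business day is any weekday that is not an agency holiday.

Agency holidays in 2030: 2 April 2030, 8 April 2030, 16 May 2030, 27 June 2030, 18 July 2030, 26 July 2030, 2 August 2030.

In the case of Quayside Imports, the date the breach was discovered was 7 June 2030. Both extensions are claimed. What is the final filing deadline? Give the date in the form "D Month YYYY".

17 September 2030

Adding 20 calendar days to 7 June 2030 gives 27 June 2030.
27 June 2030 falls on a listed holiday. Rolling to the next business day gives 28 June 2030, a Friday.
Applying the 21-calendar-day extension: 28 June 2030 + 21 days = 19 July 2030.
19 July 2030 is a Friday and not a listed holiday, so it stands.
Add the 60 calendar-day extension to 19 July 2030: 17 September 2030.
17 September 2030 (Tuesday) is already a business day.
The final due date is 17 September 2030.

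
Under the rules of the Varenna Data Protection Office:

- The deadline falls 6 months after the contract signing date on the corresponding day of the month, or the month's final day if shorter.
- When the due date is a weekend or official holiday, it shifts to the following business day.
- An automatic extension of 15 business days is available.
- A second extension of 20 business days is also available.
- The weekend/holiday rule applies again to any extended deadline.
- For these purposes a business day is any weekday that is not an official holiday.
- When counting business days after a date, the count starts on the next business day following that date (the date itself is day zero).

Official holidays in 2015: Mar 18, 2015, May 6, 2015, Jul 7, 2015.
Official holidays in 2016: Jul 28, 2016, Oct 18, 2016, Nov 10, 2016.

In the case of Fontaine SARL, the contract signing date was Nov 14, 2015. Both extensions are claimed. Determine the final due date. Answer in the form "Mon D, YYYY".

Jul 4, 2016

Moving 6 months forward from Nov 14, 2015 on the corresponding day gives May 14, 2016.
May 14, 2016 is a Saturday, so it moves to the next business day, May 16, 2016 (Monday).
Counting 15 further business days from May 16, 2016 reaches Jun 6, 2016.
Jun 6, 2016 is a Monday and not a listed holiday, so it stands.
The 20-business-day extension runs from Jun 6, 2016 to Jul 4, 2016.
Jul 4, 2016 falls on a Monday, which is a business day, so no adjustment is needed.
Deadline: Jul 4, 2016.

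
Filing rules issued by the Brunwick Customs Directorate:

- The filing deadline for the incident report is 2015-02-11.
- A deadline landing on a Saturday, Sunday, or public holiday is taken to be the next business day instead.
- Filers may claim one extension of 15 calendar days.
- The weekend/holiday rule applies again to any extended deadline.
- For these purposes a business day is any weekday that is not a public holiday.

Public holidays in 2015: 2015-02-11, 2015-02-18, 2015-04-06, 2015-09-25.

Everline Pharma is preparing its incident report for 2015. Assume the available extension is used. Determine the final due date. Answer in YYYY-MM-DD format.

2015-02-27

The stated deadline is 2015-02-11.
2015-02-11 is a listed holiday, so it moves to the next business day, 2015-02-12 (Thursday).
With the 15-day extension, 2015-02-12 becomes 2015-02-27.
2015-02-27 falls on a Friday, which is a business day, so no adjustment is needed.
Deadline: 2015-02-27.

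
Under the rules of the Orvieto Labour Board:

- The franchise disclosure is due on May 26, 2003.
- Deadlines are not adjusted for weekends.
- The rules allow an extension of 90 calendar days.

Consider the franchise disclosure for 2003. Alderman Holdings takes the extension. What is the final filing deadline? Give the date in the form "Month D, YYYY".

August 24, 2003

Start from the fixed due date, May 26, 2003.
No adjustment is made for weekends or holidays, so May 26, 2003 stands.
With the 90-day extension, May 26, 2003 becomes August 24, 2003.
No adjustment is made for weekends or holidays, so August 24, 2003 stands.
So the filing is due August 24, 2003.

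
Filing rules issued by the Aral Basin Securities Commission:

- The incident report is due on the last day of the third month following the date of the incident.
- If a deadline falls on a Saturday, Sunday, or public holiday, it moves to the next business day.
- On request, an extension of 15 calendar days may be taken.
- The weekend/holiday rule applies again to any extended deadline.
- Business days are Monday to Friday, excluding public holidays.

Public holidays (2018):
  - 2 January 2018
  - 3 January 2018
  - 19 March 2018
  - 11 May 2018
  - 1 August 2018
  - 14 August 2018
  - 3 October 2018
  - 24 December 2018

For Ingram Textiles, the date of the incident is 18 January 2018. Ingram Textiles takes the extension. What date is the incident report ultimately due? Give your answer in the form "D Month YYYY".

3 months after 18 January 2018 is April 2018; that month ends on 30 April 2018.
30 April 2018 (Monday) is already a business day.
Applying the 15-calendar-day extension: 30 April 2018 + 15 days = 15 May 2018.
15 May 2018 falls on a Tuesday, which is a business day, so no adjustment is needed.
The final due date is 15 May 2018.

15 May 2018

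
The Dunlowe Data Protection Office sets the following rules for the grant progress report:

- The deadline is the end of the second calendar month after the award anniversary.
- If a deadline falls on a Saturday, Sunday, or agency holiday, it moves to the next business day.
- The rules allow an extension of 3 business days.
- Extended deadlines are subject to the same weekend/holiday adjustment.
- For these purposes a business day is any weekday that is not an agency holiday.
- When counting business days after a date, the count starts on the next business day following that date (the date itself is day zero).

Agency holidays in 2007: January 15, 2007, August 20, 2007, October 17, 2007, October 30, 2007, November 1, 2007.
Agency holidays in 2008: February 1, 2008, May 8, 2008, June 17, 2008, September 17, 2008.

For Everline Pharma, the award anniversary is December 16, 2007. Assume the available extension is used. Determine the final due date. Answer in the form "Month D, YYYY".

2 months after December 16, 2007 falls in February 2008; the last day of that month is February 29, 2008.
February 29, 2008 (Friday) is already a business day.
The 3-business-day extension runs from February 29, 2008 to March 5, 2008.
March 5, 2008 (Wednesday) is already a business day.
So the filing is due March 5, 2008.

March 5, 2008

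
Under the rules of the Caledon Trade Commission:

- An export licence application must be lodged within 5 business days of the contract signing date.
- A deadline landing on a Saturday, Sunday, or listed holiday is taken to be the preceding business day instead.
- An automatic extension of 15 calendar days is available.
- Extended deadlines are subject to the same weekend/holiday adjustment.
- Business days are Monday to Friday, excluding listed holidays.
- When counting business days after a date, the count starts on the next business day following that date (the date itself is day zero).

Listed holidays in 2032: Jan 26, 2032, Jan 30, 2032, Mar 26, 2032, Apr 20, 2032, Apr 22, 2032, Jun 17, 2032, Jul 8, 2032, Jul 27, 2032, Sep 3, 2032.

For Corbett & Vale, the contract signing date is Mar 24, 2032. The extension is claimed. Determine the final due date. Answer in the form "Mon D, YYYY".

Apr 16, 2032

Counting 5 business days after Mar 24, 2032 (skipping weekends and listed holidays) reaches Apr 1, 2032.
Apr 1, 2032 is a Thursday and not a listed holiday, so it stands.
With the 15-day extension, Apr 1, 2032 becomes Apr 16, 2032.
Apr 16, 2032 is a Friday and not a listed holiday, so it stands.
Deadline: Apr 16, 2032.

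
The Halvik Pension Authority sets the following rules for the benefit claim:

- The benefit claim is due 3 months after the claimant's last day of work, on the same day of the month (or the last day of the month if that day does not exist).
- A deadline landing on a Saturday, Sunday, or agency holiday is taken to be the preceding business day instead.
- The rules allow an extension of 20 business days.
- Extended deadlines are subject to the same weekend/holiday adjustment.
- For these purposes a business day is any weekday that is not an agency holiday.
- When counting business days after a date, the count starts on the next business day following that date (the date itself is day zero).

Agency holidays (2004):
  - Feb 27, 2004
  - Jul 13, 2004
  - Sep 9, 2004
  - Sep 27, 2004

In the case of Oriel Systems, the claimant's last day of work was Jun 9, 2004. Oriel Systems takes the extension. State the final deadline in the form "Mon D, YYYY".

3 months from Jun 9, 2004 is Sep 9, 2004.
Sep 9, 2004 is a listed holiday; the preceding business day is Sep 8, 2004 (Wednesday).
Applying the 20-business-day extension: 20 business days after Sep 8, 2004 is Oct 8, 2004.
Oct 8, 2004 falls on a Friday, which is a business day, so no adjustment is needed.
Deadline: Oct 8, 2004.

Oct 8, 2004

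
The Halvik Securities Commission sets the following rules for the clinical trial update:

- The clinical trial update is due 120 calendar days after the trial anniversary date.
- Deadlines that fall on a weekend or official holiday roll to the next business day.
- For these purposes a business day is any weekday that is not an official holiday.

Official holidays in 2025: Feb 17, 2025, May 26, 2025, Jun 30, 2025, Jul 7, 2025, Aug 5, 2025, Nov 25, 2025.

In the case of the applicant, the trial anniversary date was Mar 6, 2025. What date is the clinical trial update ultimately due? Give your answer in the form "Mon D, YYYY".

120 calendar days after Mar 6, 2025 is Jul 4, 2025.
Jul 4, 2025 (Friday) is already a business day.
So the filing is due Jul 4, 2025.

Jul 4, 2025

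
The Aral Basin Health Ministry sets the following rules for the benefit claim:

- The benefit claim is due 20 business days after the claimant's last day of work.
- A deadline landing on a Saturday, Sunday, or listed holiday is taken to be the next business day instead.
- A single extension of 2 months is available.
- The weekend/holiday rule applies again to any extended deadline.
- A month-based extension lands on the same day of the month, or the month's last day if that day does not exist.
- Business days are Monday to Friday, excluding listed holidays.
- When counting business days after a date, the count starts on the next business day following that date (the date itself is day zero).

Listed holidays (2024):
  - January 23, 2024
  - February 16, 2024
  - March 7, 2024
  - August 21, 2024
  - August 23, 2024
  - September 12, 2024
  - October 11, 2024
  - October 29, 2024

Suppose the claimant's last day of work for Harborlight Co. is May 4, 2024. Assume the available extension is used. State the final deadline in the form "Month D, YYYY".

July 31, 2024

Starting the day after May 4, 2024 and counting 20 business days lands on May 31, 2024.
Since May 31, 2024 is a Friday and not a holiday, the date is unchanged.
Applying the 2 months extension: 2 months after May 31, 2024 is July 31, 2024.
July 31, 2024 (Wednesday) is already a business day.
The final due date is July 31, 2024.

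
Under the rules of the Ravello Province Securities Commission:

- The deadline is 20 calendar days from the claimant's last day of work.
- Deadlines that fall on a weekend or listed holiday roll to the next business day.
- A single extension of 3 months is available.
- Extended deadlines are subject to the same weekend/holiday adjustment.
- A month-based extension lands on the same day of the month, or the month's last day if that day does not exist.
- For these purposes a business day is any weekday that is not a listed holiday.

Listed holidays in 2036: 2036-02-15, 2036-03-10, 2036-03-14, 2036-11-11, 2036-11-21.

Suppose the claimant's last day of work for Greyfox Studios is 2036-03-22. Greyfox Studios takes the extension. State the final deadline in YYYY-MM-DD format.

2036-07-11

Adding 20 calendar days to 2036-03-22 gives 2036-04-11.
2036-04-11 falls on a Friday, which is a business day, so no adjustment is needed.
Add 3 months to 2036-04-11: 2036-07-11.
2036-07-11 (Friday) is already a business day.
The final due date is 2036-07-11.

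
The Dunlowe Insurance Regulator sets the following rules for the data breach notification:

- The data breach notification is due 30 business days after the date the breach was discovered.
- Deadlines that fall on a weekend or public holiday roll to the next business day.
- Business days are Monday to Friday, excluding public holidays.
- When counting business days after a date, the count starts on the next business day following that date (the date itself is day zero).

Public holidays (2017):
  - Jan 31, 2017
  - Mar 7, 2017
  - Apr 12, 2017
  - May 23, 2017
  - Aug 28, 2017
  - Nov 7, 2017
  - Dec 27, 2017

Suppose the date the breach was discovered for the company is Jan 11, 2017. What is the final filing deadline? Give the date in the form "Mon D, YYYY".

Feb 23, 2017

Counting 30 business days after Jan 11, 2017 (skipping weekends and listed holidays) reaches Feb 23, 2017.
Feb 23, 2017 (Thursday) is already a business day.
Deadline: Feb 23, 2017.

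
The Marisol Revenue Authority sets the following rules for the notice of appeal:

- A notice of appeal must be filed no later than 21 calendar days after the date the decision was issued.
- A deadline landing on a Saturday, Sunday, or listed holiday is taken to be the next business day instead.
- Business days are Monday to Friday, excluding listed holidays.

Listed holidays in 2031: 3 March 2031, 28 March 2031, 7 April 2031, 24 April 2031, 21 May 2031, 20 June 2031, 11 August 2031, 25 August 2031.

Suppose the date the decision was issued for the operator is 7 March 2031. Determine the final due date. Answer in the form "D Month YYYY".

Trigger date 7 March 2031 + 21 calendar days = 28 March 2031.
28 March 2031 is a listed holiday; the next business day is 31 March 2031 (Monday).
The final due date is 31 March 2031.

31 March 2031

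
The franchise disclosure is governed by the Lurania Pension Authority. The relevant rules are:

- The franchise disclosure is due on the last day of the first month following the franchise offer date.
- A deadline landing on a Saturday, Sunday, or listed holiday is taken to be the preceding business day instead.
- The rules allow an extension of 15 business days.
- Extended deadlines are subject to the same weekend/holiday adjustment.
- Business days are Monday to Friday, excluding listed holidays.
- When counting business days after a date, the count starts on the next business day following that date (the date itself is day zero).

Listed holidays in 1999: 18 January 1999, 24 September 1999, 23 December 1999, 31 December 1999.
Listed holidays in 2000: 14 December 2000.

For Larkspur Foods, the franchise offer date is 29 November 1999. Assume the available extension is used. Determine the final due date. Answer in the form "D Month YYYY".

21 January 2000

1 month after 29 November 1999 is December 1999; that month ends on 31 December 1999.
31 December 1999 falls on a listed holiday. Rolling to the preceding business day gives 30 December 1999, a Thursday.
Applying the 15-business-day extension: 15 business days after 30 December 1999 is 21 January 2000.
21 January 2000 falls on a Friday, which is a business day, so no adjustment is needed.
The final due date is 21 January 2000.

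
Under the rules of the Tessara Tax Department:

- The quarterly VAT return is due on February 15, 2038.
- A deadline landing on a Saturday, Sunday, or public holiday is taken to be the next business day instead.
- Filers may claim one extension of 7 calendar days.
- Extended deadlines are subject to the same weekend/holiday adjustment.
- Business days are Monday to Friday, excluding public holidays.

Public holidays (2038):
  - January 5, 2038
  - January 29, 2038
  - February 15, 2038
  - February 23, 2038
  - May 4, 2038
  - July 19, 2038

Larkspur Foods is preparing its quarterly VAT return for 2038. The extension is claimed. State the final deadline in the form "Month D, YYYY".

The stated deadline is February 15, 2038.
Because February 15, 2038 is a listed holiday, the deadline becomes February 16, 2038 (Tuesday).
Add the 7 calendar-day extension to February 16, 2038: February 23, 2038.
February 23, 2038 is a listed holiday; the next business day is February 24, 2038 (Wednesday).
So the filing is due February 24, 2038.

February 24, 2038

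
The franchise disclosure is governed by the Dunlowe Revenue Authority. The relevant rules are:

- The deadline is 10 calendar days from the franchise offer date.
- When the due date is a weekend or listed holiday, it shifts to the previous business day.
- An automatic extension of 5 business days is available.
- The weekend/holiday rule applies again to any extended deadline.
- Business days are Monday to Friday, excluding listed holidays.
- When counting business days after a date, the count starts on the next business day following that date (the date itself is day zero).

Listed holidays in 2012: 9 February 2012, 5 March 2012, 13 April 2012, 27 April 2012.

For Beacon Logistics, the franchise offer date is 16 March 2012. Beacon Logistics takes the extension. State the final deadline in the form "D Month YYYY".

2 April 2012

Adding 10 calendar days to 16 March 2012 gives 26 March 2012.
26 March 2012 is a Monday and not a listed holiday, so it stands.
The 5-business-day extension runs from 26 March 2012 to 2 April 2012.
2 April 2012 (Monday) is already a business day.
Deadline: 2 April 2012.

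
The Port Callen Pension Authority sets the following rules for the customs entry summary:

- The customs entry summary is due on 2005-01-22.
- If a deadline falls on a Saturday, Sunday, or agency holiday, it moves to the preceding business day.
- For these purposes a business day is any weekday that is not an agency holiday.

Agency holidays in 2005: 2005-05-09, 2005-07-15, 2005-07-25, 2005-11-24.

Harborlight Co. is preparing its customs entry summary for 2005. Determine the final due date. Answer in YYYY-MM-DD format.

The stated deadline is 2005-01-22.
2005-01-22 is a Saturday; the preceding business day is 2005-01-21 (Friday).
The final due date is 2005-01-21.

2005-01-21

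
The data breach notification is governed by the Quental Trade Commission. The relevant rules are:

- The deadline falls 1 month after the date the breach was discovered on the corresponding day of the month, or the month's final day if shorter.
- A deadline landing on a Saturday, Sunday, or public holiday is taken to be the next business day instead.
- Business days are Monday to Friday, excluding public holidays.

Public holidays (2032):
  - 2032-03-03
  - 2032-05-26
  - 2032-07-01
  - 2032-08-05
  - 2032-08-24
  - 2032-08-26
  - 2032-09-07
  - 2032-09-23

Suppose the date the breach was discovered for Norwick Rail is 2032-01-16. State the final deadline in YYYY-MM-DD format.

2032-02-16

Moving 1 month forward from 2032-01-16 on the corresponding day gives 2032-02-16.
2032-02-16 is a Monday and not a listed holiday, so it stands.
Final deadline: 2032-02-16.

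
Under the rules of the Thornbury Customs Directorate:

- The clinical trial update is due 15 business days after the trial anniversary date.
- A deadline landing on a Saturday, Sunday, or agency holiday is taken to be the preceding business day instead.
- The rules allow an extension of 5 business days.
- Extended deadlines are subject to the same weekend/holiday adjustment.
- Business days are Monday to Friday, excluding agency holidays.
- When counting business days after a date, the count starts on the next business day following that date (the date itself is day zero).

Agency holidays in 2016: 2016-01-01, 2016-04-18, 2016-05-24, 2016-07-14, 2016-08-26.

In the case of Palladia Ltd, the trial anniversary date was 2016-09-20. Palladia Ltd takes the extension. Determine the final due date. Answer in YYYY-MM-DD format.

15 business days after 2016-09-20, excluding weekends and holidays, is 2016-10-11.
2016-10-11 is a Tuesday and not a listed holiday, so it stands.
Counting 5 further business days from 2016-10-11 reaches 2016-10-18.
2016-10-18 (Tuesday) is already a business day.
Final deadline: 2016-10-18.

2016-10-18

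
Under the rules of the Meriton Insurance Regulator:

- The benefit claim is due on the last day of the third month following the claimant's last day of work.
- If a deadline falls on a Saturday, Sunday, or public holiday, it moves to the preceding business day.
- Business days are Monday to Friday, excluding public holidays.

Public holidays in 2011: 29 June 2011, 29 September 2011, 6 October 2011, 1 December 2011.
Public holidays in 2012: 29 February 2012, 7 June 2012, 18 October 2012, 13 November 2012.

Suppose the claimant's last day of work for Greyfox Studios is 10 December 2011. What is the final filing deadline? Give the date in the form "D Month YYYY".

The third month after 10 December 2011 is March 2012, whose last day is 31 March 2012.
Because 31 March 2012 is a Saturday, the deadline becomes 30 March 2012 (Friday).
The final due date is 30 March 2012.

30 March 2012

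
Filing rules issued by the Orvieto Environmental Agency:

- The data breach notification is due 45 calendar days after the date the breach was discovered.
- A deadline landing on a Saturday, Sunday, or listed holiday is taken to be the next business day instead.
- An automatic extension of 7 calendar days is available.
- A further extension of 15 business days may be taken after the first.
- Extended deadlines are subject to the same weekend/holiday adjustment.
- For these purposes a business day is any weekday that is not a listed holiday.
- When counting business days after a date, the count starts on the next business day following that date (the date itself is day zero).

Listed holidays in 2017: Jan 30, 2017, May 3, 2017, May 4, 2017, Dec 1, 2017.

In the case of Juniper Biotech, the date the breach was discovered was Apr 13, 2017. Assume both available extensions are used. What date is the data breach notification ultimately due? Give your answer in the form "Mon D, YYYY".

Jun 26, 2017

Adding 45 calendar days to Apr 13, 2017 gives May 28, 2017.
May 28, 2017 is a Sunday, so it moves to the next business day, May 29, 2017 (Monday).
Applying the 7-calendar-day extension: May 29, 2017 + 7 days = Jun 5, 2017.
Jun 5, 2017 is a Monday and not a listed holiday, so it stands.
The 15-business-day extension runs from Jun 5, 2017 to Jun 26, 2017.
Since Jun 26, 2017 is a Monday and not a holiday, the date is unchanged.
Final deadline: Jun 26, 2017.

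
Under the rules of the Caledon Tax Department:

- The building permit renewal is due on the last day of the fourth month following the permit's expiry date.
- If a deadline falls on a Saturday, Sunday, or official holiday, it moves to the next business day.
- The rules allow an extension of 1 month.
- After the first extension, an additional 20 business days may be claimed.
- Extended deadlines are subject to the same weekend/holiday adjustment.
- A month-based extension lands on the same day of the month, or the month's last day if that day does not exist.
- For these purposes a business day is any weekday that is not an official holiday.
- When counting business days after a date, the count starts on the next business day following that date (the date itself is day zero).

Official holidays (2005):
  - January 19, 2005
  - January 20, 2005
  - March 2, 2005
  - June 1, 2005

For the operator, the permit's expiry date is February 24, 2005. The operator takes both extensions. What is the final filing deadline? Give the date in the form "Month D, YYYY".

The fourth month after February 24, 2005 is June 2005, whose last day is June 30, 2005.
Since June 30, 2005 is a Thursday and not a holiday, the date is unchanged.
The 1 month extension carries June 30, 2005 to July 30, 2005.
July 30, 2005 falls on a Saturday. Rolling to the next business day gives August 1, 2005, a Monday.
Applying the 20-business-day extension: 20 business days after August 1, 2005 is August 29, 2005.
Since August 29, 2005 is a Monday and not a holiday, the date is unchanged.
Final deadline: August 29, 2005.

August 29, 2005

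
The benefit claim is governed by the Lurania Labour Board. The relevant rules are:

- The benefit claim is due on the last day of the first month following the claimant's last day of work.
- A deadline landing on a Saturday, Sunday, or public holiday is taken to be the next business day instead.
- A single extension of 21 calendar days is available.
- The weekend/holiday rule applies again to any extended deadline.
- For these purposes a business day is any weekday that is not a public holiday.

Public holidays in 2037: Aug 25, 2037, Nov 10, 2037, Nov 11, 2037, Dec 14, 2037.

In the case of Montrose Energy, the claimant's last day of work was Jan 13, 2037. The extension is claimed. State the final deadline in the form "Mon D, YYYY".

1 month after Jan 13, 2037 falls in February 2037; the last day of that month is Feb 28, 2037.
Because Feb 28, 2037 is a Saturday, the deadline becomes Mar 2, 2037 (Monday).
Add the 21 calendar-day extension to Mar 2, 2037: Mar 23, 2037.
Since Mar 23, 2037 is a Monday and not a holiday, the date is unchanged.
So the filing is due Mar 23, 2037.

Mar 23, 2037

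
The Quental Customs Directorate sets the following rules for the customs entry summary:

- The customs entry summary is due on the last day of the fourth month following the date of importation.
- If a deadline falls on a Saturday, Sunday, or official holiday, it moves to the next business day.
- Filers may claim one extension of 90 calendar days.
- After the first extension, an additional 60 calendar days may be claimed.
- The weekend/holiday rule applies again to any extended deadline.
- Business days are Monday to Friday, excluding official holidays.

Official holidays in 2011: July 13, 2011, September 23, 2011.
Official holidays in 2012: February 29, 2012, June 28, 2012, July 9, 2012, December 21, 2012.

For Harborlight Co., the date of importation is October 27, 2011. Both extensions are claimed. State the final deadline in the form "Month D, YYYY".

July 30, 2012

4 months after October 27, 2011 is February 2012; that month ends on February 29, 2012.
February 29, 2012 falls on a listed holiday. Rolling to the next business day gives March 1, 2012, a Thursday.
Add the 90 calendar-day extension to March 1, 2012: May 30, 2012.
May 30, 2012 falls on a Wednesday, which is a business day, so no adjustment is needed.
The 60-calendar-day extension moves the deadline from May 30, 2012 to July 29, 2012.
July 29, 2012 falls on a Sunday. Rolling to the next business day gives July 30, 2012, a Monday.
Final deadline: July 30, 2012.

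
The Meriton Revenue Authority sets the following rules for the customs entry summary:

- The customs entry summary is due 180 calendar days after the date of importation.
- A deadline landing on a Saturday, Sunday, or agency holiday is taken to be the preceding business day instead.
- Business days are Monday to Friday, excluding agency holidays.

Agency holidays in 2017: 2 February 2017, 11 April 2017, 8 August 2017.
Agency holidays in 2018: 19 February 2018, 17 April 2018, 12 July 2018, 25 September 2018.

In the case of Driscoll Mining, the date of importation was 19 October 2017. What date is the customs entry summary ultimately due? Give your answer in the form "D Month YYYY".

From 19 October 2017, 180 calendar days later is 17 April 2018.
Because 17 April 2018 is a listed holiday, the deadline becomes 16 April 2018 (Monday).
Final deadline: 16 April 2018.

16 April 2018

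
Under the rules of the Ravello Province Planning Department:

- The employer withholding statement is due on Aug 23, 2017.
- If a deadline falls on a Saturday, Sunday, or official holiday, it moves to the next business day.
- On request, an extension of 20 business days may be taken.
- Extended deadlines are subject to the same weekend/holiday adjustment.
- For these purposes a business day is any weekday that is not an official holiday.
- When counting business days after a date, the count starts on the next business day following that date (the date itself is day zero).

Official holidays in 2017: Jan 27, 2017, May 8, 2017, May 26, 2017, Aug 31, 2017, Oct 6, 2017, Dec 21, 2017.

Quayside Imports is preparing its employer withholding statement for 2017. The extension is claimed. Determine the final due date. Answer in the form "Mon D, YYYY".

Start from the fixed due date, Aug 23, 2017.
Aug 23, 2017 (Wednesday) is already a business day.
Counting 20 further business days from Aug 23, 2017 reaches Sep 21, 2017.
Since Sep 21, 2017 is a Thursday and not a holiday, the date is unchanged.
The final due date is Sep 21, 2017.

Sep 21, 2017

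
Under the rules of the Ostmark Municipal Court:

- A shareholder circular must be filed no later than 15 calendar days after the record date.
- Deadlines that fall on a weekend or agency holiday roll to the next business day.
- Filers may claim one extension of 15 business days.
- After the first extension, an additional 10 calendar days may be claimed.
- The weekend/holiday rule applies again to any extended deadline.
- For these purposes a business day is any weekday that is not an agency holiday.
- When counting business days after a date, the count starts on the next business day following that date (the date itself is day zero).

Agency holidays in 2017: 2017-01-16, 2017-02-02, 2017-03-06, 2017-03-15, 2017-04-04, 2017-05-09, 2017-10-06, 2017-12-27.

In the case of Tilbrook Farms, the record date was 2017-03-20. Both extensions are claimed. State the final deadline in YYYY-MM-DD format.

15 calendar days after 2017-03-20 is 2017-04-04.
2017-04-04 is a listed holiday, so it moves to the next business day, 2017-04-05 (Wednesday).
Applying the 15-business-day extension: 15 business days after 2017-04-05 is 2017-04-26.
Since 2017-04-26 is a Wednesday and not a holiday, the date is unchanged.
The 10-calendar-day extension moves the deadline from 2017-04-26 to 2017-05-06.
Because 2017-05-06 is a Saturday, the deadline becomes 2017-05-08 (Monday).
So the filing is due 2017-05-08.

2017-05-08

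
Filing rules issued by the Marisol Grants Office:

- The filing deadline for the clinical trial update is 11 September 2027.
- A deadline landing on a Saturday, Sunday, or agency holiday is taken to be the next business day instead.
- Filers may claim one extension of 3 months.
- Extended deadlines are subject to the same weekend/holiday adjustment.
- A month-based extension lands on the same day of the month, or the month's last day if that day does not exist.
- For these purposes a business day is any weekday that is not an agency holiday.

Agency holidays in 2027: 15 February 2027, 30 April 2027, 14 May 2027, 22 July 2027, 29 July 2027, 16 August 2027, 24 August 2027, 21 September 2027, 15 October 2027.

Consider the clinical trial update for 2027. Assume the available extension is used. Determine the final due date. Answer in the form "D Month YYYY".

13 December 2027

The stated deadline is 11 September 2027.
11 September 2027 is a Saturday; the next business day is 13 September 2027 (Monday).
Applying the 3 months extension: 3 months after 13 September 2027 is 13 December 2027.
13 December 2027 is a Monday and not a listed holiday, so it stands.
The final due date is 13 December 2027.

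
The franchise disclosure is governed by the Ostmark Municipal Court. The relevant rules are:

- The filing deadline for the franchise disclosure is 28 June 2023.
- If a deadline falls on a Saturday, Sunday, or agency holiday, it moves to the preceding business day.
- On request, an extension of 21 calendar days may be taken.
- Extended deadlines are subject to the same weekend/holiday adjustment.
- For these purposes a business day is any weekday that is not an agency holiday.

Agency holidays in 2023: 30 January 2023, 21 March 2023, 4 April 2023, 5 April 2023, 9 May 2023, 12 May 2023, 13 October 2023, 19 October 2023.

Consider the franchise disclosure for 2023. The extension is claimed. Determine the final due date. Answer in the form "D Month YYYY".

The stated deadline is 28 June 2023.
28 June 2023 (Wednesday) is already a business day.
With the 21-day extension, 28 June 2023 becomes 19 July 2023.
19 July 2023 (Wednesday) is already a business day.
Deadline: 19 July 2023.

19 July 2023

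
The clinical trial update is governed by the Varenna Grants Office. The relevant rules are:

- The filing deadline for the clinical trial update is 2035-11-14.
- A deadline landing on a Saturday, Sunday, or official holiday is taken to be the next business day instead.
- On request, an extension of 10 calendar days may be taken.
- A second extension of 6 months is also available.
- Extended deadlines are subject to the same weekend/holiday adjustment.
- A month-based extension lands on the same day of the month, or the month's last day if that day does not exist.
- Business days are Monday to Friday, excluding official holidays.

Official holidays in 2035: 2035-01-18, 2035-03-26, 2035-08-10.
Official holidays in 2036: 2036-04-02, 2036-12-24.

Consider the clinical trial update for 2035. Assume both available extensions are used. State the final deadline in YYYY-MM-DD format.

2036-05-26

The stated deadline is 2035-11-14.
2035-11-14 (Wednesday) is already a business day.
Applying the 10-calendar-day extension: 2035-11-14 + 10 days = 2035-11-24.
2035-11-24 is a Saturday; the next business day is 2035-11-26 (Monday).
Applying the 6 months extension: 6 months after 2035-11-26 is 2036-05-26.
2036-05-26 falls on a Monday, which is a business day, so no adjustment is needed.
Final deadline: 2036-05-26.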